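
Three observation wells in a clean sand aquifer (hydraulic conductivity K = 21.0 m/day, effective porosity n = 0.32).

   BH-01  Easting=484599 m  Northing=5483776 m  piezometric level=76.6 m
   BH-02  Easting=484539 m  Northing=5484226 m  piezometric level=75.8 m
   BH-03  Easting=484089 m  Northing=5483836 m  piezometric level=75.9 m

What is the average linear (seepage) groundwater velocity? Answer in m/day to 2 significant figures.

0.13 m/day

Taking BH-01 as reference: BH-02−BH-01 = (-60, 450, -0.8); BH-03−BH-01 = (-510, 60, -0.7).
Solve a·Δx + b·Δy = Δh: det = (-60)·60 − (-510)·450 = 225900.
∂h/∂x = [(-0.8)·60 − (-0.7)·450] / 225900 = +0.001182
∂h/∂y = [(-60)·(-0.7) − (-510)·(-0.8)] / 225900 = -0.001620
|∇h| = √(0.001182² + -0.001620²) = 0.002005
Seepage velocity v = K·i/n = 21.0 × 0.002005 / 0.32 = 0.1316 m/day.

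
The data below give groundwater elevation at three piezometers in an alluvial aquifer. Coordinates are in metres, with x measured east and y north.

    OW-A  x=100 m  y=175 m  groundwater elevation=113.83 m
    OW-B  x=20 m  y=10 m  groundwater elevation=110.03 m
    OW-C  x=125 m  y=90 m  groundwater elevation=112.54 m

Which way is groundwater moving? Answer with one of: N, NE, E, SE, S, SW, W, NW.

Differences from OW-A: to OW-B (Δx, Δy, Δh) = (-80, -165, -3.80); to OW-C = (25, -85, -1.29).
Determinant of the coordinate differences = (-80)·(-85) − 25·(-165) = 10925.
∂h/∂x = [(-3.80)·(-85) − (-1.29)·(-165)] / 10925 = +0.01008
∂h/∂y = [(-80)·(-1.29) − 25·(-3.80)] / 10925 = +0.01814
Flow = −∇h = (-0.01008 east, -0.01814 north), which points southwest.

SW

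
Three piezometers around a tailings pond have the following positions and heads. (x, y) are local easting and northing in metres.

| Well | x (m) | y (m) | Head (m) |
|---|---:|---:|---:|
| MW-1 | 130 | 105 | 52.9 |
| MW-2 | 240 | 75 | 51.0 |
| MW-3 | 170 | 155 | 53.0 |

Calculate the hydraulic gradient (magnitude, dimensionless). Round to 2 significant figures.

With h = a·x + b·y + c and MW-1 as origin, the differences give:
  110·a + (-30)·b = -1.9
  40·a + 50·b = +0.1
Eliminate b (×50 and ×(-30), subtract): 6700·a = -92.00 → a = ∂h/∂x = -0.01373
Back-substitute: b = ∂h/∂y = +0.01299.
|∇h| = √(-0.01373² + 0.01299²) = 0.0189

0.019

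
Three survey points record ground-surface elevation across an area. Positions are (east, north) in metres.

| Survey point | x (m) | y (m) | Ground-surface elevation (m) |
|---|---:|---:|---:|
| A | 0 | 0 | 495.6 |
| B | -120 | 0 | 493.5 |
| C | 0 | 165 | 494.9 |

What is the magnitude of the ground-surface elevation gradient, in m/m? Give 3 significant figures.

∂z/∂x = (493.5 − 495.6) / (-120 − 0) = +0.01750
∂z/∂y = (494.9 − 495.6) / (165 − 0) = -0.004242
|∇f| = √(0.01750² + -0.004242²) = 0.01801 m/m

0.0180 m/m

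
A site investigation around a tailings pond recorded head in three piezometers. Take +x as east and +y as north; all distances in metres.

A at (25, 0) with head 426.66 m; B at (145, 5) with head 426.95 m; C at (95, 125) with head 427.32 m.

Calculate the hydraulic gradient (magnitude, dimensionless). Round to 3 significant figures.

Three-point gradient (reference A): Δ to B = (120, 5, +0.29), Δ to C = (70, 125, +0.66).
∂h/∂x = +0.002249, ∂h/∂y = +0.004020 (det = 14650).
|∇h| = √(0.002249² + 0.004020²) = 0.004606

0.00461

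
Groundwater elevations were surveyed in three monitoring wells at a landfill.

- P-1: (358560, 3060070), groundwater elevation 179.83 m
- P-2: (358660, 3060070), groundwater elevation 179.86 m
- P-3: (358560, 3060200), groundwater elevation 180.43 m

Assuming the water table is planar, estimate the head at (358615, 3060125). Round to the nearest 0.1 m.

180.1 m

∂h/∂x = (179.86 − 179.83) / (358660 − 358560) = +0.0003000
∂h/∂y = (180.43 − 179.83) / (3060200 − 3060070) = +0.004615
h(358615, 3060125) = 179.83 + (+0.0003000)·(55) + (+0.004615)·(55) = 179.83 +0.017 +0.254 = 180.100 m.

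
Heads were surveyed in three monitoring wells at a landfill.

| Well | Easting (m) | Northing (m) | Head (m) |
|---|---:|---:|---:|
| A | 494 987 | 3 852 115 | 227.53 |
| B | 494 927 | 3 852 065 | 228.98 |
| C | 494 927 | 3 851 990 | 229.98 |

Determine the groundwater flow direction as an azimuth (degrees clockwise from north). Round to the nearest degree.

044°

Differences from A: to B (Δx, Δy, Δh) = (-60, -50, +1.45); to C = (-60, -125, +2.45).
Determinant of the coordinate differences = (-60)·(-125) − (-60)·(-50) = 4500.
∂h/∂x = [(+1.45)·(-125) − (+2.45)·(-50)] / 4500 = -0.01306
∂h/∂y = [(-60)·(+2.45) − (-60)·(+1.45)] / 4500 = -0.01333
Flow direction (−∇h) has components (+0.01306 E, +0.01333 N).
Azimuth = atan2(E, N) = atan2(+0.01306, +0.01333) = 44.4° ≈ 044°.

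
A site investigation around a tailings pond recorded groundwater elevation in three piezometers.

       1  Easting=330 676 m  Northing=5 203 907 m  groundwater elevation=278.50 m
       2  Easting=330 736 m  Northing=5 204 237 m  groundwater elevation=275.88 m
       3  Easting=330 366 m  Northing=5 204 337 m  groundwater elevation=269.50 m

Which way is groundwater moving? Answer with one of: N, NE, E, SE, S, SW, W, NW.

NW

With h = a·x + b·y + c and 1 as origin, the differences give:
  60·a + 330·b = -2.62
  (-310)·a + 430·b = -9.00
Eliminate b (×430 and ×330, subtract): 128100·a = 1843.400 → a = ∂h/∂x = +0.01439
Back-substitute: b = ∂h/∂y = -0.01056.
Flow = −∇h = (-0.01439 east, +0.01056 north), which points northwest.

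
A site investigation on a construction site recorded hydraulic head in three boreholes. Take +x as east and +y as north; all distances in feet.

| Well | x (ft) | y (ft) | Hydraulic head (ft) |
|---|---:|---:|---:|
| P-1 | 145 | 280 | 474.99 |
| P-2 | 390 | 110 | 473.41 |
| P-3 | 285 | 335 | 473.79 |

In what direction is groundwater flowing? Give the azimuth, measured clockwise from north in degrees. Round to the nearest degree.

Differences from P-1: to P-2 (Δx, Δy, Δh) = (245, -170, -1.58); to P-3 = (140, 55, -1.20).
Determinant of the coordinate differences = 245·55 − 140·(-170) = 37275.
∂h/∂x = [(-1.58)·55 − (-1.20)·(-170)] / 37275 = -0.007804
∂h/∂y = [245·(-1.20) − 140·(-1.58)] / 37275 = -0.001953
Flow direction (−∇h) has components (+0.007804 E, +0.001953 N).
Azimuth = atan2(E, N) = atan2(+0.007804, +0.001953) = 75.9° ≈ 076°.

076°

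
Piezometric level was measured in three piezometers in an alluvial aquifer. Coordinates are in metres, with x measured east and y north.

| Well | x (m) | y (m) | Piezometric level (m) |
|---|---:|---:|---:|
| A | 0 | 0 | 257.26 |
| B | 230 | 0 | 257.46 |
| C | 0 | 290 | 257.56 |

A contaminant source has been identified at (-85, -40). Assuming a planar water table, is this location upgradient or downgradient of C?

∂h/∂x = (257.46 − 257.26) / (230 − 0) = +0.0008696
∂h/∂y = (257.56 − 257.26) / (290 − 0) = +0.001034
Head at (-85, -40) = 257.26 + (+0.0008696)·(-85) + (+0.001034)·(-40) = 257.14 m.
That is lower than the 257.56 m at C, so the point is downgradient.

downgradient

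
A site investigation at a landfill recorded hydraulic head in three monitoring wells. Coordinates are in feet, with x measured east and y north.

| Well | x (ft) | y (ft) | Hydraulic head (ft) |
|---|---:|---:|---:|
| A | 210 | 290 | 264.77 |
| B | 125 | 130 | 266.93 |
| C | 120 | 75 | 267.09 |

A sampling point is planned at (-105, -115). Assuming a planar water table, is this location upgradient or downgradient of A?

upgradient

Taking A as reference: B−A = (-85, -160, +2.16); C−A = (-90, -215, +2.32).
Solve a·Δx + b·Δy = Δh: det = (-85)·(-215) − (-90)·(-160) = 3875.
∂h/∂x = [(+2.16)·(-215) − (+2.32)·(-160)] / 3875 = -0.02405
∂h/∂y = [(-85)·(+2.32) − (-90)·(+2.16)] / 3875 = -0.0007226
Head at (-105, -115) = 264.77 + (-0.02405)·(-315) + (-0.0007226)·(-405) = 272.64 ft.
That is higher than the 264.77 ft at A, so the point is upgradient.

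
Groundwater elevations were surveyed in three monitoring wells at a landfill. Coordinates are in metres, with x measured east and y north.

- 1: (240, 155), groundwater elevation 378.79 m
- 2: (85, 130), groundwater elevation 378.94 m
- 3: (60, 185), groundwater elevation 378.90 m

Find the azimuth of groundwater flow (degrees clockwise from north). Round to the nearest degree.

Differences from 1: to 2 (Δx, Δy, Δh) = (-155, -25, +0.15); to 3 = (-180, 30, +0.11).
Determinant of the coordinate differences = (-155)·30 − (-180)·(-25) = -9150.
∂h/∂x = [(+0.15)·30 − (+0.11)·(-25)] / -9150 = -0.0007923
∂h/∂y = [(-155)·(+0.11) − (-180)·(+0.15)] / -9150 = -0.001087
Flow direction (−∇h) has components (+0.0007923 E, +0.001087 N).
Azimuth = atan2(E, N) = atan2(+0.0007923, +0.001087) = 36.1° ≈ 036°.

036°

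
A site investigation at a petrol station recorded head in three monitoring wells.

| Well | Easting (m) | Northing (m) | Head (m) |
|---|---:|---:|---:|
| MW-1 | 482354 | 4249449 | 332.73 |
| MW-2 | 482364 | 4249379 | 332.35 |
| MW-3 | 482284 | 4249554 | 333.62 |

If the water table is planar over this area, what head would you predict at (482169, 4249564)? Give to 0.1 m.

334.3 m

Differences from MW-1: to MW-2 (Δx, Δy, Δh) = (10, -70, -0.38); to MW-3 = (-70, 105, +0.89).
Solve a·Δx + b·Δy = Δh: det = 10·105 − (-70)·(-70) = -3850.
∂h/∂x = [(-0.38)·105 − (+0.89)·(-70)] / -3850 = -0.005818
∂h/∂y = [10·(+0.89) − (-70)·(-0.38)] / -3850 = +0.004597
h(482169, 4249564) = 332.73 + (-0.005818)·(-185) + (+0.004597)·(115) = 332.73 +1.076 +0.529 = 334.335 m.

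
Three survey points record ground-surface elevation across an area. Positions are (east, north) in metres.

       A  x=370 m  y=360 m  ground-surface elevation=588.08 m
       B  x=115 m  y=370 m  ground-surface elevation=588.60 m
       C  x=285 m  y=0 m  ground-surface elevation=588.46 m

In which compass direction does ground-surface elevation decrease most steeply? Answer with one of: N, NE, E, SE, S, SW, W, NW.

Differences from A: to B (Δx, Δy, Δh) = (-255, 10, +0.52); to C = (-85, -360, +0.38).
Solve a·Δx + b·Δy = Δz: det = (-255)·(-360) − (-85)·10 = 92650.
∂z/∂x = [(+0.52)·(-360) − (+0.38)·10] / 92650 = -0.002062
∂z/∂y = [(-255)·(+0.38) − (-85)·(+0.52)] / 92650 = -0.0005688
Steepest decrease is along −∇f = (+0.002062 E, +0.0005688 N) → east.

E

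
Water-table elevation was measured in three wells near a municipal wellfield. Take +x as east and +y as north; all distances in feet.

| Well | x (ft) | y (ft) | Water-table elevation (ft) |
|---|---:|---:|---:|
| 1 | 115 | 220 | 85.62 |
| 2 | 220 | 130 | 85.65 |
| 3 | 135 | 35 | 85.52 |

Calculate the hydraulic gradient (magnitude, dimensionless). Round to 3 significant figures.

Differences from 1: to 2 (Δx, Δy, Δh) = (105, -90, +0.03); to 3 = (20, -185, -0.10).
Solve a·Δx + b·Δy = Δh: det = 105·(-185) − 20·(-90) = -17625.
∂h/∂x = [(+0.03)·(-185) − (-0.10)·(-90)] / -17625 = +0.0008255
∂h/∂y = [105·(-0.10) − 20·(+0.03)] / -17625 = +0.0006298
|∇h| = √(0.0008255² + 0.0006298²) = 0.001038

0.00104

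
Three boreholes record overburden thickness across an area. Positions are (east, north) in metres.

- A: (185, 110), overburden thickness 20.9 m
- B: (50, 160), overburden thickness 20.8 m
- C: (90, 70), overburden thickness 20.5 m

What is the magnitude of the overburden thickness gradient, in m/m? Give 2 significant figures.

0.0050 m/m

Taking A as reference: B−A = (-135, 50, -0.1); C−A = (-95, -40, -0.4).
Determinant of the coordinate differences = (-135)·(-40) − (-95)·50 = 10150.
∂d/∂x = [(-0.1)·(-40) − (-0.4)·50] / 10150 = +0.002365
∂d/∂y = [(-135)·(-0.4) − (-95)·(-0.1)] / 10150 = +0.004384
|∇f| = √(0.002365² + 0.004384²) = 0.004981 m/m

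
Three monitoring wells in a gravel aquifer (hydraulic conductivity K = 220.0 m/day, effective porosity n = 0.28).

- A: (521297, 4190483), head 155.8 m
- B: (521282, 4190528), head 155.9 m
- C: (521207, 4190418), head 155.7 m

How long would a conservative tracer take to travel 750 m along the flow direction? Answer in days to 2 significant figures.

450 days

With h = a·x + b·y + c and A as origin, the differences give:
  (-15)·a + 45·b = +0.1
  (-90)·a + (-65)·b = -0.1
Eliminate b (×(-65) and ×45, subtract): 5025·a = -2.00 → a = ∂h/∂x = -0.0003980
Back-substitute: b = ∂h/∂y = +0.002090.
|∇h| = √(-0.0003980² + 0.002090²) = 0.002128
Seepage velocity v = K·i/n = 220.0 × 0.002128 / 0.28 = 1.672 m/day.
t = 750 / 1.672 = 448.6 days.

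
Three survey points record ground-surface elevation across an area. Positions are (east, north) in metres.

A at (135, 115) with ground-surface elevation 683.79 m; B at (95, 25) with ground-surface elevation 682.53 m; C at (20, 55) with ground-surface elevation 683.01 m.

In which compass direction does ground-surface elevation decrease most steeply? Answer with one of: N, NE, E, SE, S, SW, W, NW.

Differences from A: to B (Δx, Δy, Δh) = (-40, -90, -1.26); to C = (-115, -60, -0.78).
Determinant of the coordinate differences = (-40)·(-60) − (-115)·(-90) = -7950.
∂z/∂x = [(-1.26)·(-60) − (-0.78)·(-90)] / -7950 = -0.0006792
∂z/∂y = [(-40)·(-0.78) − (-115)·(-1.26)] / -7950 = +0.01430
Steepest decrease is along −∇f = (+0.0006792 E, -0.01430 N) → south.

S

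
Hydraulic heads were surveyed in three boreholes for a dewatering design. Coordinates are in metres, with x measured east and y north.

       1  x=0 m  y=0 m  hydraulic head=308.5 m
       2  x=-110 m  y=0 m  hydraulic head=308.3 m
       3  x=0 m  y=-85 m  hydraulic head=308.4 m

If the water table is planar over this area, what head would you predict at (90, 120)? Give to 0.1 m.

308.8 m

∂h/∂x = (308.3 − 308.5) / (-110 − 0) = +0.001818
∂h/∂y = (308.4 − 308.5) / (-85 − 0) = +0.001176
h(90, 120) = 308.5 + (+0.001818)·(90) + (+0.001176)·(120) = 308.5 +0.164 +0.141 = 308.805 m.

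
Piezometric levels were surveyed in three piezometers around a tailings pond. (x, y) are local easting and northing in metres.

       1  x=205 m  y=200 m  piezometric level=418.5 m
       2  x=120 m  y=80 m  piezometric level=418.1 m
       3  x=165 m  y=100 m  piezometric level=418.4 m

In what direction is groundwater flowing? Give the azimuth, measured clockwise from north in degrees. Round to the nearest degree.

285°

Differences from 1: to 2 (Δx, Δy, Δh) = (-85, -120, -0.4); to 3 = (-40, -100, -0.1).
Determinant of the coordinate differences = (-85)·(-100) − (-40)·(-120) = 3700.
∂h/∂x = [(-0.4)·(-100) − (-0.1)·(-120)] / 3700 = +0.007568
∂h/∂y = [(-85)·(-0.1) − (-40)·(-0.4)] / 3700 = -0.002027
Flow direction (−∇h) has components (-0.007568 E, +0.002027 N).
Azimuth = atan2(E, N) = atan2(-0.007568, +0.002027) = 285.0° ≈ 285°.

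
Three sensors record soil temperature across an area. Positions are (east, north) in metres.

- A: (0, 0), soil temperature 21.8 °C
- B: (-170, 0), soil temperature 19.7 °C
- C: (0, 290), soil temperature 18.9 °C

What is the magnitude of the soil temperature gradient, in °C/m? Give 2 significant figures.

∂T/∂x = (19.7 − 21.8) / (-170 − 0) = +0.01235
∂T/∂y = (18.9 − 21.8) / (290 − 0) = -0.01000
|∇f| = √(0.01235² + -0.01000²) = 0.01589 °C/m

0.016 °C/m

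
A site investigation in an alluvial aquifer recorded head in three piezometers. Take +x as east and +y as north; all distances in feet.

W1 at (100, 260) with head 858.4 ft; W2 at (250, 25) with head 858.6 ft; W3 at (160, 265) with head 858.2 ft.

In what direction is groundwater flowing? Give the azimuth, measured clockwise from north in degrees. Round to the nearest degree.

048°

With h = a·x + b·y + c and W1 as origin, the differences give:
  150·a + (-235)·b = +0.2
  60·a + 5·b = -0.2
Eliminate b (×5 and ×(-235), subtract): 14850·a = -46.00 → a = ∂h/∂x = -0.003098
Back-substitute: b = ∂h/∂y = -0.002828.
Flow direction (−∇h) has components (+0.003098 E, +0.002828 N).
Azimuth = atan2(E, N) = atan2(+0.003098, +0.002828) = 47.6° ≈ 048°.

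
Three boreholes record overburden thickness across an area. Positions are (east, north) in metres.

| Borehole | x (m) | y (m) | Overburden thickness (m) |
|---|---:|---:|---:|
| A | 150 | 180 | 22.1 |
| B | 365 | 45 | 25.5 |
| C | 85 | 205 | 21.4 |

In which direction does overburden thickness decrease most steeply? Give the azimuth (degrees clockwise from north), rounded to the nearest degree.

Differences from A: to B (Δx, Δy, Δh) = (215, -135, +3.4); to C = (-65, 25, -0.7).
Determinant of the coordinate differences = 215·25 − (-65)·(-135) = -3400.
∂d/∂x = [(+3.4)·25 − (-0.7)·(-135)] / -3400 = +0.002794
∂d/∂y = [215·(-0.7) − (-65)·(+3.4)] / -3400 = -0.02074
Steepest decrease is along −∇f: components (-0.002794 E, +0.02074 N).
Azimuth = atan2(-0.002794, +0.02074) = 352.3° ≈ 352°.

352°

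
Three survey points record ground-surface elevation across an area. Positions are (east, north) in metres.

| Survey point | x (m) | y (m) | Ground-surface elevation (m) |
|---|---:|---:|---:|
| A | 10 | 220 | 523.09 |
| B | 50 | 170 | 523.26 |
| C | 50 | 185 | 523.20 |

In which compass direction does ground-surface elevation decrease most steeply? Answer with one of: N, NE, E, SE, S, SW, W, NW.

N

With z = a·x + b·y + c and A as origin, the differences give:
  40·a + (-50)·b = +0.17
  40·a + (-35)·b = +0.11
Eliminate b (×(-35) and ×(-50), subtract): 600·a = -0.450 → a = ∂z/∂x = -0.0007500
Back-substitute: b = ∂z/∂y = -0.004000.
Steepest decrease is along −∇f = (+0.0007500 E, +0.004000 N) → north.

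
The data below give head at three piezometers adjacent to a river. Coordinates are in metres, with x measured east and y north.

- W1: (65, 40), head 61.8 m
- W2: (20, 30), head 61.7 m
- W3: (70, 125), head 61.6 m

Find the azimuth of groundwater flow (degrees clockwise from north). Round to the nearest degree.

312°

Differences from W1: to W2 (Δx, Δy, Δh) = (-45, -10, -0.1); to W3 = (5, 85, -0.2).
Solve a·Δx + b·Δy = Δh: det = (-45)·85 − 5·(-10) = -3775.
∂h/∂x = [(-0.1)·85 − (-0.2)·(-10)] / -3775 = +0.002781
∂h/∂y = [(-45)·(-0.2) − 5·(-0.1)] / -3775 = -0.002517
Flow direction (−∇h) has components (-0.002781 E, +0.002517 N).
Azimuth = atan2(E, N) = atan2(-0.002781, +0.002517) = 312.1° ≈ 312°.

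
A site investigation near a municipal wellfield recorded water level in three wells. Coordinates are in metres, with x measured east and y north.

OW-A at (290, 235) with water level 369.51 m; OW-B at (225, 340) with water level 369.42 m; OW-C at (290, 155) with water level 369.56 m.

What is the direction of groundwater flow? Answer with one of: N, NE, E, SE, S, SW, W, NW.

NW

Taking OW-A as reference: OW-B−OW-A = (-65, 105, -0.09); OW-C−OW-A = (0, -80, +0.05).
Determinant of the coordinate differences = (-65)·(-80) − 0·105 = 5200.
∂h/∂x = [(-0.09)·(-80) − (+0.05)·105] / 5200 = +0.0003750
∂h/∂y = [(-65)·(+0.05) − 0·(-0.09)] / 5200 = -0.0006250
Flow = −∇h = (-0.0003750 east, +0.0006250 north), which points northwest.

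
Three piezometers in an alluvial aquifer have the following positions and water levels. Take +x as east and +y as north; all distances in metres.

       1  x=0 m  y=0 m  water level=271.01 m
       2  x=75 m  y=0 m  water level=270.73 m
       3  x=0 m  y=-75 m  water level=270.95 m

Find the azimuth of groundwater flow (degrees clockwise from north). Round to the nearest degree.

∂h/∂x = (270.73 − 271.01) / (75 − 0) = -0.003733
∂h/∂y = (270.95 − 271.01) / (-75 − 0) = +0.0008000
Flow direction (−∇h) has components (+0.003733 E, -0.0008000 N).
Azimuth = atan2(E, N) = atan2(+0.003733, -0.0008000) = 102.1° ≈ 102°.

102°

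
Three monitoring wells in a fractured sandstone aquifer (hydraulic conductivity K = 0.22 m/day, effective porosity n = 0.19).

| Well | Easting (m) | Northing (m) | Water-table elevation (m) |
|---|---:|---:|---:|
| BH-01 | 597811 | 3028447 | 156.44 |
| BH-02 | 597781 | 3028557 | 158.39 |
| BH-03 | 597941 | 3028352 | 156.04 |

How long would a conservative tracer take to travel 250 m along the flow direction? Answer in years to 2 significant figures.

Taking BH-01 as reference: BH-02−BH-01 = (-30, 110, +1.95); BH-03−BH-01 = (130, -95, -0.40).
Determinant of the coordinate differences = (-30)·(-95) − 130·110 = -11450.
∂h/∂x = [(+1.95)·(-95) − (-0.40)·110] / -11450 = +0.01234
∂h/∂y = [(-30)·(-0.40) − 130·(+1.95)] / -11450 = +0.02109
|∇h| = √(0.01234² + 0.02109²) = 0.02443
Seepage velocity v = K·i/n = 0.22 × 0.02443 / 0.19 = 0.02829 m/day.
t = 250 / 0.02829 = 8837 days = 24.2 years.

24 years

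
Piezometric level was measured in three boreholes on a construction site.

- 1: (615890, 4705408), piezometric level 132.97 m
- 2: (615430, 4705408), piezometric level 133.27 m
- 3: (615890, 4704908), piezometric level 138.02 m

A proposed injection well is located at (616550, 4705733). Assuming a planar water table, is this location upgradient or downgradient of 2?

downgradient

∂h/∂x = (133.27 − 132.97) / (615430 − 615890) = -0.0006522
∂h/∂y = (138.02 − 132.97) / (4704908 − 4705408) = -0.01010
Head at (616550, 4705733) = 132.97 + (-0.0006522)·(660) + (-0.01010)·(325) = 129.26 m.
That is lower than the 133.27 m at 2, so the point is downgradient.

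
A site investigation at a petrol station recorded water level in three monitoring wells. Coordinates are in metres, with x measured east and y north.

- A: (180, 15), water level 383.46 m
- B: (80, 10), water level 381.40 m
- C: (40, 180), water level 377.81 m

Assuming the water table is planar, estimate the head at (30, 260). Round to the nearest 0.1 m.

Taking A as reference: B−A = (-100, -5, -2.06); C−A = (-140, 165, -5.65).
Solve a·Δx + b·Δy = Δh: det = (-100)·165 − (-140)·(-5) = -17200.
∂h/∂x = [(-2.06)·165 − (-5.65)·(-5)] / -17200 = +0.02140
∂h/∂y = [(-100)·(-5.65) − (-140)·(-2.06)] / -17200 = -0.01608
h(30, 260) = 383.46 + (+0.02140)·(-150) + (-0.01608)·(245) = 383.46 -3.211 -3.940 = 376.309 m.

376.3 m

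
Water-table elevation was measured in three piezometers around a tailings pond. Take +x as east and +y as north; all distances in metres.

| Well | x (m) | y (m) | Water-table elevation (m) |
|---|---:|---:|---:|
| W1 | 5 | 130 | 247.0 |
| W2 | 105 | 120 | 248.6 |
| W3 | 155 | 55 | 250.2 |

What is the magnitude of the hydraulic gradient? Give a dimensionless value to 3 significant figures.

0.0198

Three-point gradient (reference W1): Δ to W2 = (100, -10, +1.6), Δ to W3 = (150, -75, +3.2).
∂h/∂x = +0.01467, ∂h/∂y = -0.01333 (det = -6000).
|∇h| = √(0.01467² + -0.01333²) = 0.01982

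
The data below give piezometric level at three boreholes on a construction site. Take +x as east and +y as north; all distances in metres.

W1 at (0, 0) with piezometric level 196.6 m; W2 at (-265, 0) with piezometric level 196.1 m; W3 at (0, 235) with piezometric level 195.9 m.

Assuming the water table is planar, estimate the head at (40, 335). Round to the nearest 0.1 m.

195.7 m

∂h/∂x = (196.1 − 196.6) / (-265 − 0) = +0.001887
∂h/∂y = (195.9 − 196.6) / (235 − 0) = -0.002979
h(40, 335) = 196.6 + (+0.001887)·(40) + (-0.002979)·(335) = 196.6 +0.075 -0.998 = 195.678 m.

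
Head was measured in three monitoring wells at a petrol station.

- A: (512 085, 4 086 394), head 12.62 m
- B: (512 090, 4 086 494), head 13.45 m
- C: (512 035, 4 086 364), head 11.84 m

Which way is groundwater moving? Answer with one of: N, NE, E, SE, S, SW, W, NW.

SW

Taking A as reference: B−A = (5, 100, +0.83); C−A = (-50, -30, -0.78).
Determinant of the coordinate differences = 5·(-30) − (-50)·100 = 4850.
∂h/∂x = [(+0.83)·(-30) − (-0.78)·100] / 4850 = +0.01095
∂h/∂y = [5·(-0.78) − (-50)·(+0.83)] / 4850 = +0.007753
Flow = −∇h = (-0.01095 east, -0.007753 north), which points southwest.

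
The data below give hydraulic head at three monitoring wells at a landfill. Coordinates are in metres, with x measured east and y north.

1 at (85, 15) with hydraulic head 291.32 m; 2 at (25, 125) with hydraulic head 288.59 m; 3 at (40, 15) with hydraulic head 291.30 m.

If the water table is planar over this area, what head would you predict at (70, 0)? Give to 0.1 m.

Three-point gradient (reference 1): Δ to 2 = (-60, 110, -2.73), Δ to 3 = (-45, 0, -0.02).
∂h/∂x = +0.0004444, ∂h/∂y = -0.02458 (det = 4950).
h(70, 0) = 291.32 + (+0.0004444)·(-15) + (-0.02458)·(-15) = 291.32 -0.007 +0.369 = 291.682 m.

291.7 m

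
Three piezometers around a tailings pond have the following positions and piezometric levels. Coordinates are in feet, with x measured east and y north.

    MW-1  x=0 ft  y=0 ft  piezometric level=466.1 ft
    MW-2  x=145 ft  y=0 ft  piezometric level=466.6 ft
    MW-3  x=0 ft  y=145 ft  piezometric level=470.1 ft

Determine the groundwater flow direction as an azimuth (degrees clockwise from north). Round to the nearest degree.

∂h/∂x = (466.6 − 466.1) / (145 − 0) = +0.003448
∂h/∂y = (470.1 − 466.1) / (145 − 0) = +0.02759
Flow direction (−∇h) has components (-0.003448 E, -0.02759 N).
Azimuth = atan2(E, N) = atan2(-0.003448, -0.02759) = 187.1° ≈ 187°.

187°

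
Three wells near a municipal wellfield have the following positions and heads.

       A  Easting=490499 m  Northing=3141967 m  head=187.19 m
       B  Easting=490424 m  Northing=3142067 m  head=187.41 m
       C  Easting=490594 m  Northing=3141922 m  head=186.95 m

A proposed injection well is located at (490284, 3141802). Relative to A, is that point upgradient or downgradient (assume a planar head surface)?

upgradient

Differences from A: to B (Δx, Δy, Δh) = (-75, 100, +0.22); to C = (95, -45, -0.24).
Determinant of the coordinate differences = (-75)·(-45) − 95·100 = -6125.
∂h/∂x = [(+0.22)·(-45) − (-0.24)·100] / -6125 = -0.002302
∂h/∂y = [(-75)·(-0.24) − 95·(+0.22)] / -6125 = +0.0004735
Head at (490284, 3141802) = 187.19 + (-0.002302)·(-215) + (+0.0004735)·(-165) = 187.61 m.
That is higher than the 187.19 m at A, so the point is upgradient.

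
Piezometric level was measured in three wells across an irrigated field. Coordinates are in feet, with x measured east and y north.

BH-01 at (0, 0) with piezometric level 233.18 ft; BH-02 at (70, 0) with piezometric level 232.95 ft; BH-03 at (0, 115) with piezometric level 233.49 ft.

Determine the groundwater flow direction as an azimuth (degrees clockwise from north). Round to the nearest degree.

∂h/∂x = (232.95 − 233.18) / (70 − 0) = -0.003286
∂h/∂y = (233.49 − 233.18) / (115 − 0) = +0.002696
Flow direction (−∇h) has components (+0.003286 E, -0.002696 N).
Azimuth = atan2(E, N) = atan2(+0.003286, -0.002696) = 129.4° ≈ 129°.

129°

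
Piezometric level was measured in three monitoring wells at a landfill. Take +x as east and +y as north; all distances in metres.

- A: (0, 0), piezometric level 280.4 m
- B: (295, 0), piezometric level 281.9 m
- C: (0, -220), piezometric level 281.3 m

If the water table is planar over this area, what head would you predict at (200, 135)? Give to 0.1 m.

∂h/∂x = (281.9 − 280.4) / (295 − 0) = +0.005085
∂h/∂y = (281.3 − 280.4) / (-220 − 0) = -0.004091
h(200, 135) = 280.4 + (+0.005085)·(200) + (-0.004091)·(135) = 280.4 +1.017 -0.552 = 280.865 m.

280.9 m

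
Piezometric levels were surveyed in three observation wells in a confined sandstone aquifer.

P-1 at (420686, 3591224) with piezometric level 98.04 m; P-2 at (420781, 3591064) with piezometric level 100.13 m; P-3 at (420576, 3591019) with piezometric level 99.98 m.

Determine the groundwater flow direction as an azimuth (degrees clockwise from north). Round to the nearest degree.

344°

Differences from P-1: to P-2 (Δx, Δy, Δh) = (95, -160, +2.09); to P-3 = (-110, -205, +1.94).
Determinant of the coordinate differences = 95·(-205) − (-110)·(-160) = -37075.
∂h/∂x = [(+2.09)·(-205) − (+1.94)·(-160)] / -37075 = +0.003184
∂h/∂y = [95·(+1.94) − (-110)·(+2.09)] / -37075 = -0.01117
Flow direction (−∇h) has components (-0.003184 E, +0.01117 N).
Azimuth = atan2(E, N) = atan2(-0.003184, +0.01117) = 344.1° ≈ 344°.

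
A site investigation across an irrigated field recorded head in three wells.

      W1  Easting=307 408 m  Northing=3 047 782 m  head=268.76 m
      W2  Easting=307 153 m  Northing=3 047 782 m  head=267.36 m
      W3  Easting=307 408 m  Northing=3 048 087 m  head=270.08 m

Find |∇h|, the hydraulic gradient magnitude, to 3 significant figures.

0.00699

∂h/∂x = (267.36 − 268.76) / (307153 − 307408) = +0.005490
∂h/∂y = (270.08 − 268.76) / (3048087 − 3047782) = +0.004328
|∇h| = √(0.005490² + 0.004328²) = 0.006991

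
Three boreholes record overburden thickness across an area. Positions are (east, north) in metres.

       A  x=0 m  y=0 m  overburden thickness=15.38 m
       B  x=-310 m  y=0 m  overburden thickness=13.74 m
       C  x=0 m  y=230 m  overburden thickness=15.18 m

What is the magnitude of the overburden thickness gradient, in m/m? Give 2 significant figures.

∂d/∂x = (13.74 − 15.38) / (-310 − 0) = +0.005290
∂d/∂y = (15.18 − 15.38) / (230 − 0) = -0.0008696
|∇f| = √(0.005290² + -0.0008696²) = 0.005361 m/m

0.0054 m/m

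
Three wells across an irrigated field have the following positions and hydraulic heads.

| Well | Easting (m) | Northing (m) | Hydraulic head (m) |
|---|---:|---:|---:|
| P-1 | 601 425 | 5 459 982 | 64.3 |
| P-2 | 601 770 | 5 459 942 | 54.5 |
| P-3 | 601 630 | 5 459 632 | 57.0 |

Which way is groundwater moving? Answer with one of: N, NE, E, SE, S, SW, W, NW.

E

Differences from P-1: to P-2 (Δx, Δy, Δh) = (345, -40, -9.8); to P-3 = (205, -350, -7.3).
Solve a·Δx + b·Δy = Δh: det = 345·(-350) − 205·(-40) = -112550.
∂h/∂x = [(-9.8)·(-350) − (-7.3)·(-40)] / -112550 = -0.02788
∂h/∂y = [345·(-7.3) − 205·(-9.8)] / -112550 = +0.004527
Flow = −∇h = (+0.02788 east, -0.004527 north), which points east.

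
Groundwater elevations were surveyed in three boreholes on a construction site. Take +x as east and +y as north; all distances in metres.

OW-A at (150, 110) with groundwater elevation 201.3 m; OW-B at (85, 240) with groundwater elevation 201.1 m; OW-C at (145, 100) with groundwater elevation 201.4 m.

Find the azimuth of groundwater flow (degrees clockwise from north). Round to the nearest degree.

With h = a·x + b·y + c and OW-A as origin, the differences give:
  (-65)·a + 130·b = -0.2
  (-5)·a + (-10)·b = +0.1
Eliminate b (×(-10) and ×130, subtract): 1300·a = -11.00 → a = ∂h/∂x = -0.008462
Back-substitute: b = ∂h/∂y = -0.005769.
Flow direction (−∇h) has components (+0.008462 E, +0.005769 N).
Azimuth = atan2(E, N) = atan2(+0.008462, +0.005769) = 55.7° ≈ 056°.

056°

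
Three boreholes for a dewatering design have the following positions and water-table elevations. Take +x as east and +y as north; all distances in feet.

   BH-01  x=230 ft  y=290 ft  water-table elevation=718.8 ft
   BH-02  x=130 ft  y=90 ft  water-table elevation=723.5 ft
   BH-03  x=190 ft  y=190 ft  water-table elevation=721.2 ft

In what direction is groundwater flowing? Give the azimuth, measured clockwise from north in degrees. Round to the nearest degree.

Differences from BH-01: to BH-02 (Δx, Δy, Δh) = (-100, -200, +4.7); to BH-03 = (-40, -100, +2.4).
Solve a·Δx + b·Δy = Δh: det = (-100)·(-100) − (-40)·(-200) = 2000.
∂h/∂x = [(+4.7)·(-100) − (+2.4)·(-200)] / 2000 = +0.005000
∂h/∂y = [(-100)·(+2.4) − (-40)·(+4.7)] / 2000 = -0.02600
Flow direction (−∇h) has components (-0.005000 E, +0.02600 N).
Azimuth = atan2(E, N) = atan2(-0.005000, +0.02600) = 349.1° ≈ 349°.

349°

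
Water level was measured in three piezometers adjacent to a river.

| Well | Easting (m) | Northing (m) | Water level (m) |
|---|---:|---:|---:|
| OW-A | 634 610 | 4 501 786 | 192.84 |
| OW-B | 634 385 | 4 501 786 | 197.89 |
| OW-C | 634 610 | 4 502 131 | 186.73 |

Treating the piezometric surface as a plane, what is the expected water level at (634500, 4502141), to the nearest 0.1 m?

189.0 m

∂h/∂x = (197.89 − 192.84) / (634385 − 634610) = -0.02244
∂h/∂y = (186.73 − 192.84) / (4502131 − 4501786) = -0.01771
h(634500, 4502141) = 192.84 + (-0.02244)·(-110) + (-0.01771)·(355) = 192.84 +2.469 -6.287 = 189.022 m.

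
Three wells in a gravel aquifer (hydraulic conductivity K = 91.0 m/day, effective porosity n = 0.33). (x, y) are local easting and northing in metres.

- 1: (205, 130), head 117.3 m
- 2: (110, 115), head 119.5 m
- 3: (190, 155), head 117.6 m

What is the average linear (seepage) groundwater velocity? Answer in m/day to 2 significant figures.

Differences from 1: to 2 (Δx, Δy, Δh) = (-95, -15, +2.2); to 3 = (-15, 25, +0.3).
Determinant of the coordinate differences = (-95)·25 − (-15)·(-15) = -2600.
∂h/∂x = [(+2.2)·25 − (+0.3)·(-15)] / -2600 = -0.02288
∂h/∂y = [(-95)·(+0.3) − (-15)·(+2.2)] / -2600 = -0.001731
|∇h| = √(-0.02288² + -0.001731²) = 0.02295
Seepage velocity v = K·i/n = 91.0 × 0.02295 / 0.33 = 6.329 m/day.

6.3 m/day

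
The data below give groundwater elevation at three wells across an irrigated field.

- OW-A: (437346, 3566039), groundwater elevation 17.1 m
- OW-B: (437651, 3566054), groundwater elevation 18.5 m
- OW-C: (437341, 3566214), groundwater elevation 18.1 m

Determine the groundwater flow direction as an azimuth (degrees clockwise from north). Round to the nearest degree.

216°

With h = a·x + b·y + c and OW-A as origin, the differences give:
  305·a + 15·b = +1.4
  (-5)·a + 175·b = +1.0
Eliminate b (×175 and ×15, subtract): 53450·a = 230.00 → a = ∂h/∂x = +0.004303
Back-substitute: b = ∂h/∂y = +0.005837.
Flow direction (−∇h) has components (-0.004303 E, -0.005837 N).
Azimuth = atan2(E, N) = atan2(-0.004303, -0.005837) = 216.4° ≈ 216°.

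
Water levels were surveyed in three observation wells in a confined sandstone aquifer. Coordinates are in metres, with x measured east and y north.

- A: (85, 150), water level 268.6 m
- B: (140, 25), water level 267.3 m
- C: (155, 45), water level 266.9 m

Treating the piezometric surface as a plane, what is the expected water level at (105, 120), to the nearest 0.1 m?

With h = a·x + b·y + c and A as origin, the differences give:
  55·a + (-125)·b = -1.3
  70·a + (-105)·b = -1.7
Eliminate b (×(-105) and ×(-125), subtract): 2975·a = -76.00 → a = ∂h/∂x = -0.02555
Back-substitute: b = ∂h/∂y = -0.0008403.
h(105, 120) = 268.6 + (-0.02555)·(20) + (-0.0008403)·(-30) = 268.6 -0.511 +0.025 = 268.114 m.

268.1 m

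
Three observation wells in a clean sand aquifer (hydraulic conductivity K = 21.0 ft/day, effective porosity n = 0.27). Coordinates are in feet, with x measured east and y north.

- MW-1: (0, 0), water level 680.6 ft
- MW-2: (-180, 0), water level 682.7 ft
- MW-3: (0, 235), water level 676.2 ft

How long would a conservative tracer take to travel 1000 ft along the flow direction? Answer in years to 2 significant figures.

1.6 years

∂h/∂x = (682.7 − 680.6) / (-180 − 0) = -0.01167
∂h/∂y = (676.2 − 680.6) / (235 − 0) = -0.01872
|∇h| = √(-0.01167² + -0.01872²) = 0.02206
Seepage velocity v = K·i/n = 21.0 × 0.02206 / 0.27 = 1.716 ft/day.
t = 1000 / 1.716 = 582.8 days = 1.6 years.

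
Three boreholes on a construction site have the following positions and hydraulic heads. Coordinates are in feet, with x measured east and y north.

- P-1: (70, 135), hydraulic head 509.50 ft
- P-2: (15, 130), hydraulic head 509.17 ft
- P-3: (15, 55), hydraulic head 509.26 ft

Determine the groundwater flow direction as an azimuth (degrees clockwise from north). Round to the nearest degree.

Taking P-1 as reference: P-2−P-1 = (-55, -5, -0.33); P-3−P-1 = (-55, -80, -0.24).
Determinant of the coordinate differences = (-55)·(-80) − (-55)·(-5) = 4125.
∂h/∂x = [(-0.33)·(-80) − (-0.24)·(-5)] / 4125 = +0.006109
∂h/∂y = [(-55)·(-0.24) − (-55)·(-0.33)] / 4125 = -0.001200
Flow direction (−∇h) has components (-0.006109 E, +0.001200 N).
Azimuth = atan2(E, N) = atan2(-0.006109, +0.001200) = 281.1° ≈ 281°.

281°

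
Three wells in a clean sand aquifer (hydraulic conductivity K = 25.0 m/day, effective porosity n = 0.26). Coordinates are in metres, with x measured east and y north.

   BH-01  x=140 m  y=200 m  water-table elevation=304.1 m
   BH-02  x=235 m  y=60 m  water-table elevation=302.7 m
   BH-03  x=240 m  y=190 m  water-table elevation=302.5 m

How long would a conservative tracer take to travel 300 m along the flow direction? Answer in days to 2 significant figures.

With h = a·x + b·y + c and BH-01 as origin, the differences give:
  95·a + (-140)·b = -1.4
  100·a + (-10)·b = -1.6
Eliminate b (×(-10) and ×(-140), subtract): 13050·a = -210.00 → a = ∂h/∂x = -0.01609
Back-substitute: b = ∂h/∂y = -0.0009195.
|∇h| = √(-0.01609² + -0.0009195²) = 0.01612
Seepage velocity v = K·i/n = 25.0 × 0.01612 / 0.26 = 1.55 m/day.
t = 300 / 1.55 = 193.5 days.

190 days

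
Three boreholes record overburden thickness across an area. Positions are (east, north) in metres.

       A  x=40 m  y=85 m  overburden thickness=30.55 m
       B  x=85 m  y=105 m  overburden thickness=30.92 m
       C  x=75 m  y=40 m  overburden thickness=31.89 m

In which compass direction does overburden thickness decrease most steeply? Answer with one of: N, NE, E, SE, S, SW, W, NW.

Taking A as reference: B−A = (45, 20, +0.37); C−A = (35, -45, +1.34).
Solve a·Δx + b·Δy = Δd: det = 45·(-45) − 35·20 = -2725.
∂d/∂x = [(+0.37)·(-45) − (+1.34)·20] / -2725 = +0.01594
∂d/∂y = [45·(+1.34) − 35·(+0.37)] / -2725 = -0.01738
Steepest decrease is along −∇f = (-0.01594 E, +0.01738 N) → northwest.

NW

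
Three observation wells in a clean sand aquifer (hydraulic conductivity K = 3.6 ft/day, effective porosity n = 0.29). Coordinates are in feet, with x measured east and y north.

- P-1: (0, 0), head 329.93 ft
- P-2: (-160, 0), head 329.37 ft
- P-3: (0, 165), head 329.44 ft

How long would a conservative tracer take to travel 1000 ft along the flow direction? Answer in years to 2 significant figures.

∂h/∂x = (329.37 − 329.93) / (-160 − 0) = +0.003500
∂h/∂y = (329.44 − 329.93) / (165 − 0) = -0.002970
|∇h| = √(0.003500² + -0.002970²) = 0.00459
Seepage velocity v = K·i/n = 3.6 × 0.00459 / 0.29 = 0.05698 ft/day.
t = 1000 / 0.05698 = 1.755e+04 days = 48 years.

48 years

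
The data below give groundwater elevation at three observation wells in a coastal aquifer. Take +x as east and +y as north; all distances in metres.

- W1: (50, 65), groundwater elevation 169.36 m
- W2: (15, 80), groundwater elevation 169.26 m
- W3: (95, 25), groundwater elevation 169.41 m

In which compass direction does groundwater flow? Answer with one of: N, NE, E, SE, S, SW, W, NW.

SW

With h = a·x + b·y + c and W1 as origin, the differences give:
  (-35)·a + 15·b = -0.10
  45·a + (-40)·b = +0.05
Eliminate b (×(-40) and ×15, subtract): 725·a = 3.250 → a = ∂h/∂x = +0.004483
Back-substitute: b = ∂h/∂y = +0.003793.
Flow = −∇h = (-0.004483 east, -0.003793 north), which points southwest.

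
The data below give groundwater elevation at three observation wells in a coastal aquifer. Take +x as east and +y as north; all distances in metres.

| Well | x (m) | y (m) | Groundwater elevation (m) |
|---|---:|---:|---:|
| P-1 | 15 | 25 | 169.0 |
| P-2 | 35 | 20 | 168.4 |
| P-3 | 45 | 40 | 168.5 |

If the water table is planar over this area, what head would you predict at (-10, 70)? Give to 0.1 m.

With h = a·x + b·y + c and P-1 as origin, the differences give:
  20·a + (-5)·b = -0.6
  30·a + 15·b = -0.5
Eliminate b (×15 and ×(-5), subtract): 450·a = -11.50 → a = ∂h/∂x = -0.02556
Back-substitute: b = ∂h/∂y = +0.01778.
h(-10, 70) = 169.0 + (-0.02556)·(-25) + (+0.01778)·(45) = 169.0 +0.639 +0.800 = 170.439 m.

170.4 m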